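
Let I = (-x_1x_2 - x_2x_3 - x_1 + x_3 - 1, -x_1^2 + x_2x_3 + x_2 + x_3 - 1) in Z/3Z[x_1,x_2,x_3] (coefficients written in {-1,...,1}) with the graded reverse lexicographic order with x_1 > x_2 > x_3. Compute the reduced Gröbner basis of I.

G = {x_2^2x_3 - x_2x_3^2 + x_2^2 + x_1x_3 - x_2x_3 + x_3^2 + x_1 - 1, x_1^2 - x_2x_3 - x_2 - x_3 + 1, x_1x_2 + x_2x_3 + x_1 - x_3 + 1}

f_1 = -x_1x_2 - x_2x_3 - x_1 + x_3 - 1, LT = x_1x_2.
f_2 = -x_1^2 + x_2x_3 + x_2 + x_3 - 1, LT = x_1^2.

S(f_1,f_2): lcm = x_1^2x_2. S = x_1x_2x_3 + x_2^2x_3 + x_1^2 + x_2^2 - x_1x_3 + x_2x_3 + x_1 - x_2.
  reduce S modulo (f_1, f_2):
  remainder x_2^2x_3 - x_2x_3^2 + x_2^2 + x_1x_3 - x_2x_3 + x_3^2 + x_1 - 1 ≠ 0; add g_3 = x_2^2x_3 - x_2x_3^2 + x_2^2 + x_1x_3 - x_2x_3 + x_3^2 + x_1 - 1 to the basis.

The other S-polynomials (S(f_1,g_3), S(f_2,g_3)) all reduce to 0 modulo the current basis, so we have a Gröbner basis.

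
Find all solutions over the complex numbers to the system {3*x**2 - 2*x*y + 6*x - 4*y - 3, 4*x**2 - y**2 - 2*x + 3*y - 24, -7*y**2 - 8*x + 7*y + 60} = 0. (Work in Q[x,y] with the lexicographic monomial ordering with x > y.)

Compute a lex Gröbner basis by Buchberger's algorithm.
f_1 = 3*x**2 - 2*x*y + 6*x - 4*y - 3, LT = x**2.
f_2 = 4*x**2 - 2*x - y**2 + 3*y - 24, LT = x**2.
f_3 = -8*x - 7*y**2 + 7*y + 60, LT = x.

S(f_1,f_2): lcm = x**2. S = -2/3*x*y + 5/2*x + 1/4*y**2 - 25/12*y + 5.
  leading term x*y: subtract (1/12*y)·f_3 from -2/3*x*y + 5/2*x + 1/4*y**2 - 25/12*y + 5 → 5/2*x + 7/12*y**3 - 1/3*y**2 - 85/12*y + 5
  leading term x: subtract (-5/16)·f_3 from 5/2*x + 7/12*y**3 - 1/3*y**2 - 85/12*y + 5 → 7/12*y**3 - 121/48*y**2 - 235/48*y + 95/4
  leading term y**3: no divisor's leading term divides it; move 7/12*y**3 to the remainder.
  leading term y**2: no divisor's leading term divides it; move -121/48*y**2 to the remainder.
  leading term y: no divisor's leading term divides it; move -235/48*y to the remainder.
  leading term 1: no divisor's leading term divides it; move 95/4 to the remainder.
  remainder 7/12*y**3 - 121/48*y**2 - 235/48*y + 95/4 ≠ 0; add h_4 = 7/12*y**3 - 121/48*y**2 - 235/48*y + 95/4 to the basis.

S(f_1,f_3): lcm = x**2. S = -7/8*x*y**2 + 5/24*x*y + 19/2*x - 4/3*y - 1.
  leading term x*y**2: subtract (7/64*y**2)·f_3 from -7/8*x*y**2 + 5/24*x*y + 19/2*x - 4/3*y - 1 → 5/24*x*y + 19/2*x + 49/64*y**4 - 49/64*y**3 - 105/16*y**2 - 4/3*y - 1
  leading term x*y: subtract (-5/192*y)·f_3 from 5/24*x*y + 19/2*x + 49/64*y**4 - 49/64*y**3 - 105/16*y**2 - 4/3*y - 1 → 19/2*x + 49/64*y**4 - 91/96*y**3 - 1225/192*y**2 + 11/48*y - 1
  leading term x: subtract (-19/16)·f_3 from 19/2*x + 49/64*y**4 - 91/96*y**3 - 1225/192*y**2 + 11/48*y - 1 → 49/64*y**4 - 91/96*y**3 - 2821/192*y**2 + 205/24*y + 281/4
  leading term y**4: subtract (21/16*y)·h_4 from 49/64*y**4 - 91/96*y**3 - 2821/192*y**2 + 205/24*y + 281/4 → 1813/768*y**3 - 6349/768*y**2 - 4345/192*y + 281/4
  leading term y**3: subtract (259/64)·h_4 from 1813/768*y**3 - 6349/768*y**2 - 4345/192*y + 281/4 → 1981/1024*y**2 - 2885/1024*y - 6621/256
  leading term y**2: no divisor's leading term divides it; move 1981/1024*y**2 to the remainder.
  leading term y: no divisor's leading term divides it; move -2885/1024*y to the remainder.
  leading term 1: no divisor's leading term divides it; move -6621/256 to the remainder.
  remainder 1981/1024*y**2 - 2885/1024*y - 6621/256 ≠ 0; add h_5 = 1981/1024*y**2 - 2885/1024*y - 6621/256 to the basis.

S(h_4,h_5): lcm = y**3. S = -22703/7924*y**2 + 5633/1132*y + 285/7.
  leading term y**2: subtract (-5811968/3924361)·h_5 from -22703/7924*y**2 + 5633/1132*y + 285/7 → 3153664/3924361*y + 9460992/3924361
  leading term y: no divisor's leading term divides it; move 3153664/3924361*y to the remainder.
  leading term 1: no divisor's leading term divides it; move 9460992/3924361 to the remainder.
  remainder 3153664/3924361*y + 9460992/3924361 ≠ 0; add h_6 = 3153664/3924361*y + 9460992/3924361 to the basis.

The other S-polynomials (S(f_2,f_3), S(f_1,h_4), S(f_2,h_4), S(f_3,h_4), S(f_1,h_5), S(f_2,h_5), S(f_3,h_5), S(f_1,h_6), S(f_2,h_6), S(f_3,h_6), S(h_4,h_6), S(h_5,h_6)) all reduce to 0 modulo the current basis, so we have a Gröbner basis.
Inter-reduce: drop elements whose leading term is divisible by another's, tail-reduce, and make monic.
Reduced Gröbner basis: {x + 3, y + 3}.

Since the basis is lex-ordered, y + 3 is univariate in y. Its roots are {-3}. Back-substituting each root into the other basis elements fixes the other coordinates.
  y = -3: the earlier basis element becomes x + 3 = 0, giving x = -3 — point (-3, -3).
Each listed point satisfies every original equation (direct substitution).
A lex Gröbner basis triangularizes the system, enabling back-substitution.

{(-3, -3)}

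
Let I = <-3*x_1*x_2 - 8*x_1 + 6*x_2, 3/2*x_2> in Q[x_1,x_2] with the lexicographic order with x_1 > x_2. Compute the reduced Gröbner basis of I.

The reduced Gröbner basis is the canonical form of the ideal for this ordering.

f_1 = -3*x_1*x_2 - 8*x_1 + 6*x_2, LT = x_1*x_2.
f_2 = 3/2*x_2, LT = x_2.

S(f_1,f_2): lcm = x_1*x_2. S = 8/3*x_1 - 2*x_2.
  reduce S modulo (f_1, f_2):
  remainder 8/3*x_1 ≠ 0; add g_3 = 8/3*x_1 to the basis.

The other S-polynomials (S(f_1,g_3), S(f_2,g_3)) all reduce to 0 modulo the current basis, so we have a Gröbner basis.
Inter-reduce: drop elements whose leading term is divisible by another's, tail-reduce, and make monic.

G = {x_1, x_2}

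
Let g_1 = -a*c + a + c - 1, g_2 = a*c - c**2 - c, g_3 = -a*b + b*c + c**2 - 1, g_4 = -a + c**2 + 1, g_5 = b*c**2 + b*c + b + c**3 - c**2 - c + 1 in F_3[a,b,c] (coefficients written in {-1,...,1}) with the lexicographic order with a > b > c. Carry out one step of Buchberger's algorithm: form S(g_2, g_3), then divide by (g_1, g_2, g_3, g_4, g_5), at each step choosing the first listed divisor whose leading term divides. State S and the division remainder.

S(g_2, g_3) = -b*c + c**3 - c; remainder on division = -b*c + c**3 - c.

lcm(LM(g_2), LM(g_3)) = a*b*c.
S = (lcm/LT(g_2))·g_2 − (lcm/LT(g_3))·g_3 = -b*c + c**3 - c.
Reduce S modulo (g_1, g_2, g_3, g_4, g_5) in that order:
  leading term b*c: no divisor's leading term divides it; move -b*c to the remainder.
  leading term c**3: no divisor's leading term divides it; move c**3 to the remainder.
  leading term c: no divisor's leading term divides it; move -c to the remainder.
The remainder -b*c + c**3 - c is nonzero, so it would be added as the next basis element.
This is the inner loop of Buchberger's algorithm — each nonzero remainder becomes a new basis element.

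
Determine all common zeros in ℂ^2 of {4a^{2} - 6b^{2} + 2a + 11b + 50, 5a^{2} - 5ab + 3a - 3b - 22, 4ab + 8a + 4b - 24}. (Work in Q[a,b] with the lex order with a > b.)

Compute a lex Gröbner basis by Buchberger's algorithm.
f_1 = 4a^{2} + 2a - 6b^{2} + 11b + 50, LT = a^{2}.
f_2 = 5a^{2} - 5ab + 3a - 3b - 22, LT = a^{2}.
f_3 = 4ab + 8a + 4b - 24, LT = ab.

S(f_1,f_2): lcm = a^{2}. S = ab - \tfrac{1}{10}a - \tfrac{3}{2}b^{2} + \tfrac{67}{20}b + \tfrac{169}{10}.
  leading term ab: subtract (\tfrac{1}{4})·f_3 from ab - \tfrac{1}{10}a - \tfrac{3}{2}b^{2} + \tfrac{67}{20}b + \tfrac{169}{10} → -\tfrac{21}{10}a - \tfrac{3}{2}b^{2} + \tfrac{47}{20}b + \tfrac{229}{10}
  leading term a: no divisor's leading term divides it; move -\tfrac{21}{10}a to the remainder.
  leading term b^{2}: no divisor's leading term divides it; move -\tfrac{3}{2}b^{2} to the remainder.
  leading term b: no divisor's leading term divides it; move \tfrac{47}{20}b to the remainder.
  leading term 1: no divisor's leading term divides it; move \tfrac{229}{10} to the remainder.
  remainder -\tfrac{21}{10}a - \tfrac{3}{2}b^{2} + \tfrac{47}{20}b + \tfrac{229}{10} ≠ 0; add h_4 = -\tfrac{21}{10}a - \tfrac{3}{2}b^{2} + \tfrac{47}{20}b + \tfrac{229}{10} to the basis.

S(f_1,f_3): lcm = a^{2}b. S = -2a^{2} - \tfrac{1}{2}ab + 6a - \tfrac{3}{2}b^{3} + \tfrac{11}{4}b^{2} + \tfrac{25}{2}b.
  leading term a^{2}: subtract (-\tfrac{1}{2})·f_1 from -2a^{2} - \tfrac{1}{2}ab + 6a - \tfrac{3}{2}b^{3} + \tfrac{11}{4}b^{2} + \tfrac{25}{2}b → -\tfrac{1}{2}ab + 7a - \tfrac{3}{2}b^{3} - \tfrac{1}{4}b^{2} + 18b + 25
  leading term ab: subtract (-\tfrac{1}{8})·f_3 from -\tfrac{1}{2}ab + 7a - \tfrac{3}{2}b^{3} - \tfrac{1}{4}b^{2} + 18b + 25 → 8a - \tfrac{3}{2}b^{3} - \tfrac{1}{4}b^{2} + \tfrac{37}{2}b + 22
  leading term a: subtract (-\tfrac{80}{21})·h_4 from 8a - \tfrac{3}{2}b^{3} - \tfrac{1}{4}b^{2} + \tfrac{37}{2}b + 22 → -\tfrac{3}{2}b^{3} - \tfrac{167}{28}b^{2} + \tfrac{1153}{42}b + \tfrac{2294}{21}
  leading term b^{3}: no divisor's leading term divides it; move -\tfrac{3}{2}b^{3} to the remainder.
  leading term b^{2}: no divisor's leading term divides it; move -\tfrac{167}{28}b^{2} to the remainder.
  leading term b: no divisor's leading term divides it; move \tfrac{1153}{42}b to the remainder.
  leading term 1: no divisor's leading term divides it; move \tfrac{2294}{21} to the remainder.
  remainder -\tfrac{3}{2}b^{3} - \tfrac{167}{28}b^{2} + \tfrac{1153}{42}b + \tfrac{2294}{21} ≠ 0; add h_5 = -\tfrac{3}{2}b^{3} - \tfrac{167}{28}b^{2} + \tfrac{1153}{42}b + \tfrac{2294}{21} to the basis.

S(f_2,f_3): lcm = a^{2}b. S = -2a^{2} - ab^{2} - \tfrac{2}{5}ab + 6a - \tfrac{3}{5}b^{2} - \tfrac{22}{5}b.
  leading term a^{2}: subtract (-\tfrac{1}{2})·f_1 from -2a^{2} - ab^{2} - \tfrac{2}{5}ab + 6a - \tfrac{3}{5}b^{2} - \tfrac{22}{5}b → -ab^{2} - \tfrac{2}{5}ab + 7a - \tfrac{18}{5}b^{2} + \tfrac{11}{10}b + 25
  leading term ab^{2}: subtract (-\tfrac{1}{4}b)·f_3 from -ab^{2} - \tfrac{2}{5}ab + 7a - \tfrac{18}{5}b^{2} + \tfrac{11}{10}b + 25 → \tfrac{8}{5}ab + 7a - \tfrac{13}{5}b^{2} - \tfrac{49}{10}b + 25
  leading term ab: subtract (\tfrac{2}{5})·f_3 from \tfrac{8}{5}ab + 7a - \tfrac{13}{5}b^{2} - \tfrac{49}{10}b + 25 → \tfrac{19}{5}a - \tfrac{13}{5}b^{2} - \tfrac{13}{2}b + \tfrac{173}{5}
  leading term a: subtract (-\tfrac{38}{21})·h_4 from \tfrac{19}{5}a - \tfrac{13}{5}b^{2} - \tfrac{13}{2}b + \tfrac{173}{5} → -\tfrac{186}{35}b^{2} - \tfrac{236}{105}b + \tfrac{7984}{105}
  leading term b^{2}: no divisor's leading term divides it; move -\tfrac{186}{35}b^{2} to the remainder.
  leading term b: no divisor's leading term divides it; move -\tfrac{236}{105}b to the remainder.
  leading term 1: no divisor's leading term divides it; move \tfrac{7984}{105} to the remainder.
  remainder -\tfrac{186}{35}b^{2} - \tfrac{236}{105}b + \tfrac{7984}{105} ≠ 0; add h_6 = -\tfrac{186}{35}b^{2} - \tfrac{236}{105}b + \tfrac{7984}{105} to the basis.

S(f_1,h_4): lcm = a^{2}. S = -\tfrac{5}{7}ab^{2} + \tfrac{47}{42}ab + \tfrac{479}{42}a - \tfrac{3}{2}b^{2} + \tfrac{11}{4}b + \tfrac{25}{2}.
  leading term ab^{2}: subtract (-\tfrac{5}{28}b)·f_3 from -\tfrac{5}{7}ab^{2} + \tfrac{47}{42}ab + \tfrac{479}{42}a - \tfrac{3}{2}b^{2} + \tfrac{11}{4}b + \tfrac{25}{2} → \tfrac{107}{42}ab + \tfrac{479}{42}a - \tfrac{11}{14}b^{2} - \tfrac{43}{28}b + \tfrac{25}{2}
  leading term ab: subtract (\tfrac{107}{168})·f_3 from \tfrac{107}{42}ab + \tfrac{479}{42}a - \tfrac{11}{14}b^{2} - \tfrac{43}{28}b + \tfrac{25}{2} → \tfrac{265}{42}a - \tfrac{11}{14}b^{2} - \tfrac{49}{12}b + \tfrac{389}{14}
  leading term a: subtract (-\tfrac{1325}{441})·h_4 from \tfrac{265}{42}a - \tfrac{11}{14}b^{2} - \tfrac{49}{12}b + \tfrac{389}{14} → -\tfrac{778}{147}b^{2} + \tfrac{1313}{441}b + \tfrac{42596}{441}
  leading term b^{2}: subtract (\tfrac{1945}{1953})·h_6 from -\tfrac{778}{147}b^{2} + \tfrac{1313}{441}b + \tfrac{42596}{441} → \tfrac{30559}{5859}b + \tfrac{122236}{5859}
  leading term b: no divisor's leading term divides it; move \tfrac{30559}{5859}b to the remainder.
  leading term 1: no divisor's leading term divides it; move \tfrac{122236}{5859} to the remainder.
  remainder \tfrac{30559}{5859}b + \tfrac{122236}{5859} ≠ 0; add h_7 = \tfrac{30559}{5859}b + \tfrac{122236}{5859} to the basis.

The other S-polynomials (S(f_2,h_4), S(f_3,h_4), S(f_1,h_5), S(f_2,h_5), S(f_3,h_5), S(h_4,h_5), S(f_1,h_6), S(f_2,h_6), S(f_3,h_6), S(h_4,h_6), S(h_5,h_6), S(f_1,h_7), S(f_2,h_7), S(f_3,h_7), S(h_4,h_7), S(h_5,h_7), S(h_6,h_7)) all reduce to 0 modulo the current basis, so we have a Gröbner basis.
Inter-reduce: drop elements whose leading term is divisible by another's, tail-reduce, and make monic.
Reduced Gröbner basis: {a + 5, b + 4}.

The lex basis is triangular: the last element involves only b. Solving b + 4 = 0 gives b ∈ {-4}; substituting each value into the earlier elements determines the remaining variables.
  b = -4: the earlier basis element becomes a + 5 = 0, giving a = -5 — point (-5, -4).

{(-5, -4)}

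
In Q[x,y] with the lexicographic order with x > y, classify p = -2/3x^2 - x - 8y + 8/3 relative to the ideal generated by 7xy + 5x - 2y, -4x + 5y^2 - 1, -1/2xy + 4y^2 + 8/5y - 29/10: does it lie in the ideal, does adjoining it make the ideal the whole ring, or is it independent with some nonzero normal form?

Adjoining -2/3x^2 - x - 8y + 8/3 makes the ideal the whole ring: the system is inconsistent.

First compute the reduced Gröbner basis of I by Buchberger's algorithm.
f_1 = 7xy + 5x - 2y, LT = xy.
f_2 = -4x + 5y^2 - 1, LT = x.
f_3 = -1/2xy + 4y^2 + 8/5y - 29/10, LT = xy.

S(f_1,f_2): lcm = xy. S = 5/7x + 5/4y^3 - 15/28y.
  leading term x: subtract (-5/28)·f_2 from 5/7x + 5/4y^3 - 15/28y → 5/4y^3 + 25/28y^2 - 15/28y - 5/28
  leading term y^3: no divisor's leading term divides it; move 5/4y^3 to the remainder.
  leading term y^2: no divisor's leading term divides it; move 25/28y^2 to the remainder.
  leading term y: no divisor's leading term divides it; move -15/28y to the remainder.
  leading term 1: no divisor's leading term divides it; move -5/28 to the remainder.
  remainder 5/4y^3 + 25/28y^2 - 15/28y - 5/28 ≠ 0; add h_4 = 5/4y^3 + 25/28y^2 - 15/28y - 5/28 to the basis.

S(f_1,f_3): lcm = xy. S = 5/7x + 8y^2 + 102/35y - 29/5.
  leading term x: subtract (-5/28)·f_2 from 5/7x + 8y^2 + 102/35y - 29/5 → 249/28y^2 + 102/35y - 837/140
  leading term y^2: no divisor's leading term divides it; move 249/28y^2 to the remainder.
  leading term y: no divisor's leading term divides it; move 102/35y to the remainder.
  leading term 1: no divisor's leading term divides it; move -837/140 to the remainder.
  remainder 249/28y^2 + 102/35y - 837/140 ≠ 0; add h_5 = 249/28y^2 + 102/35y - 837/140 to the basis.

S(f_3,h_4): lcm = xy^3. S = -5/7xy^2 + 3/7xy + 1/7x - 8y^4 - 16/5y^3 + 29/5y^2.
  leading term xy^2: subtract (-5/49y)·f_1 from -5/7xy^2 + 3/7xy + 1/7x - 8y^4 - 16/5y^3 + 29/5y^2 → 46/49xy + 1/7x - 8y^4 - 16/5y^3 + 1371/245y^2
  leading term xy: subtract (46/343)·f_1 from 46/49xy + 1/7x - 8y^4 - 16/5y^3 + 1371/245y^2 → -181/343x - 8y^4 - 16/5y^3 + 1371/245y^2 + 92/343y
  leading term x: subtract (181/1372)·f_2 from -181/343x - 8y^4 - 16/5y^3 + 1371/245y^2 + 92/343y → -8y^4 - 16/5y^3 + 33863/6860y^2 + 92/343y + 181/1372
  leading term y^4: subtract (-32/5y)·h_4 from -8y^4 - 16/5y^3 + 33863/6860y^2 + 92/343y + 181/1372 → 88/35y^3 + 10343/6860y^2 - 300/343y + 181/1372
  leading term y^3: subtract (352/175)·h_4 from 88/35y^3 + 10343/6860y^2 - 300/343y + 181/1372 → -1977/6860y^2 + 348/1715y + 3369/6860
  leading term y^2: subtract (-659/20335)·h_5 from -1977/6860y^2 + 348/1715y + 3369/6860 → 30234/101675y + 30234/101675
  leading term y: no divisor's leading term divides it; move 30234/101675y to the remainder.
  leading term 1: no divisor's leading term divides it; move 30234/101675 to the remainder.
  remainder 30234/101675y + 30234/101675 ≠ 0; add h_6 = 30234/101675y + 30234/101675 to the basis.

The other S-polynomials (S(f_2,f_3), S(f_1,h_4), S(f_2,h_4), S(f_1,h_5), S(f_2,h_5), S(f_3,h_5), S(h_4,h_5), S(f_1,h_6), S(f_2,h_6), S(f_3,h_6), S(h_4,h_6), S(h_5,h_6)) all reduce to 0 modulo the current basis, so we have a Gröbner basis.
Inter-reduce: drop elements whose leading term is divisible by another's, tail-reduce, and make monic.
Reduced Gröbner basis: {x - 1, y + 1}.
Label its elements g_1 = x - 1, g_2 = y + 1.

Reduce p = -2/3x^2 - x - 8y + 8/3 modulo G:
  leading term x^2: subtract (-2/3x)·g_1 from -2/3x^2 - x - 8y + 8/3 → -5/3x - 8y + 8/3
  leading term x: subtract (-5/3)·g_1 from -5/3x - 8y + 8/3 → -8y + 1
  leading term y: subtract (-8)·g_2 from -8y + 1 → 9
  leading term 1: no divisor's leading term divides it; move 9 to the remainder.
  normal form = 9.
The normal form is nonzero, so p ∉ I. Since p minus its normal form lies in I, I + (p) = I + (r) where r = 9; decide whether this ideal is the whole ring.
Here r = 9 is a nonzero constant, hence a unit: 1 ∈ I + (p), the Gröbner basis of I + (p) is {1}, and the enlarged system has no common solution — adjoining p is inconsistent.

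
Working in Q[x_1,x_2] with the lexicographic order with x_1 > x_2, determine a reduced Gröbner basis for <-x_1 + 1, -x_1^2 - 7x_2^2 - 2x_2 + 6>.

G = {x_1 - 1, x_2^2 + 2/7x_2 - 5/7}

f_1 = -x_1 + 1, LT = x_1.
f_2 = -x_1^2 - 7x_2^2 - 2x_2 + 6, LT = x_1^2.

S(f_1,f_2): lcm = x_1^2. S = -x_1 - 7x_2^2 - 2x_2 + 6.
  leading term x_1: subtract (1)·f_1 from -x_1 - 7x_2^2 - 2x_2 + 6 → -7x_2^2 - 2x_2 + 5
  leading term x_2^2: no divisor's leading term divides it; move -7x_2^2 to the remainder.
  leading term x_2: no divisor's leading term divides it; move -2x_2 to the remainder.
  leading term 1: no divisor's leading term divides it; move 5 to the remainder.
  remainder -7x_2^2 - 2x_2 + 5 ≠ 0; add g_3 = -7x_2^2 - 2x_2 + 5 to the basis.

The other S-polynomials (S(f_1,g_3), S(f_2,g_3)) all reduce to 0 modulo the current basis, so we have a Gröbner basis.
Inter-reduce: drop elements whose leading term is divisible by another's, tail-reduce, and make monic.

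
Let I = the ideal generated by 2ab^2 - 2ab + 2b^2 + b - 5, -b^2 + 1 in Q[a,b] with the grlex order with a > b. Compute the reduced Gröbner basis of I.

The reduced Gröbner basis is the canonical form of the ideal for this ordering.

f_1 = 2ab^2 - 2ab + 2b^2 + b - 5, LT = ab^2.
f_2 = -b^2 + 1, LT = b^2.

S(f_1,f_2): lcm = ab^2. S = -ab + b^2 + a + 1/2b - 5/2.
  reduce S modulo (f_1, f_2):
  remainder -ab + a + 1/2b - 3/2 ≠ 0; add g_3 = -ab + a + 1/2b - 3/2 to the basis.

S(f_1,g_3): lcm = ab^2. S = 3/2b^2 - b - 5/2.
  reduce S modulo (f_1, f_2, g_3):
  remainder -b - 1 ≠ 0; add g_4 = -b - 1 to the basis.

S(f_1,g_4): lcm = ab^2. S = -2ab + b^2 + 1/2b - 5/2.
  reduce S modulo (f_1, f_2, g_3, g_4):
  remainder -2a + 2 ≠ 0; add g_5 = -2a + 2 to the basis.

The other S-polynomials (S(f_2,g_3), S(f_2,g_4), S(g_3,g_4), S(f_1,g_5), S(f_2,g_5), S(g_3,g_5), S(g_4,g_5)) all reduce to 0 modulo the current basis, so we have a Gröbner basis.
Inter-reduce: drop elements whose leading term is divisible by another's, tail-reduce, and make monic.

G = {a - 1, b + 1}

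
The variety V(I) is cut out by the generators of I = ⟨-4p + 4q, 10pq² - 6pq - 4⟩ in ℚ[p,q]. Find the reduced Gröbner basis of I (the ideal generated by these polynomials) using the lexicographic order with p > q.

This is the nonlinear analogue of row-reducing a linear system.

f_1 = -4p + 4q, LT = p.
f_2 = 10pq² - 6pq - 4, LT = pq².

S(f_1,f_2): lcm = pq². S = ⅗pq - q³ + ⅖.
  reduce S modulo (f_1, f_2):
  remainder -q³ + ⅗q² + ⅖ ≠ 0; add g_3 = -q³ + ⅗q² + ⅖ to the basis.

The other S-polynomials (S(f_1,g_3), S(f_2,g_3)) all reduce to 0 modulo the current basis, so we have a Gröbner basis.
Inter-reduce: drop elements whose leading term is divisible by another's, tail-reduce, and make monic.

G = {p - q, q³ - ⅗q² - ⅖}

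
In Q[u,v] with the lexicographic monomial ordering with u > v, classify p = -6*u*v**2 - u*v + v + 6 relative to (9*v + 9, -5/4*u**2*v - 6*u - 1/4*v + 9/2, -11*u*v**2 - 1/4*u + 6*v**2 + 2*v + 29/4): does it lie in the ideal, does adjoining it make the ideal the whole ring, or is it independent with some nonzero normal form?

-6*u*v**2 - u*v + v + 6 lies in I (it reduces to 0).

First compute the reduced Gröbner basis of I by Buchberger's algorithm.
f_1 = 9*v + 9, LT = v.
f_2 = -5/4*u**2*v - 6*u - 1/4*v + 9/2, LT = u**2*v.
f_3 = -11*u*v**2 - 1/4*u + 6*v**2 + 2*v + 29/4, LT = u*v**2.

S(f_1,f_2): lcm = u**2*v. S = u**2 - 24/5*u - 1/5*v + 18/5.
  leading term u**2: no divisor's leading term divides it; move u**2 to the remainder.
  leading term u: no divisor's leading term divides it; move -24/5*u to the remainder.
  leading term v: subtract (-1/45)·f_1 from -1/5*v + 18/5 → 19/5
  leading term 1: no divisor's leading term divides it; move 19/5 to the remainder.
  remainder u**2 - 24/5*u + 19/5 ≠ 0; add h_4 = u**2 - 24/5*u + 19/5 to the basis.

S(f_1,f_3): lcm = u*v**2. S = u*v - 1/44*u + 6/11*v**2 + 2/11*v + 29/44.
  leading term u*v: subtract (1/9*u)·f_1 from u*v - 1/44*u + 6/11*v**2 + 2/11*v + 29/44 → -45/44*u + 6/11*v**2 + 2/11*v + 29/44
  leading term u: no divisor's leading term divides it; move -45/44*u to the remainder.
  leading term v**2: subtract (2/33*v)·f_1 from 6/11*v**2 + 2/11*v + 29/44 → -4/11*v + 29/44
  leading term v: subtract (-4/99)·f_1 from -4/11*v + 29/44 → 45/44
  leading term 1: no divisor's leading term divides it; move 45/44 to the remainder.
  remainder -45/44*u + 45/44 ≠ 0; add h_5 = -45/44*u + 45/44 to the basis.

The other S-polynomials (S(f_2,f_3), S(f_1,h_4), S(f_2,h_4), S(f_3,h_4), S(f_1,h_5), S(f_2,h_5), S(f_3,h_5), S(h_4,h_5)) all reduce to 0 modulo the current basis, so we have a Gröbner basis.
Inter-reduce: drop elements whose leading term is divisible by another's, tail-reduce, and make monic.
Reduced Gröbner basis: {u - 1, v + 1}.
Label its elements g_1 = u - 1, g_2 = v + 1.

Reduce p = -6*u*v**2 - u*v + v + 6 modulo G:
  leading term u*v**2: subtract (-6*v**2)·g_1 from -6*u*v**2 - u*v + v + 6 → -u*v - 6*v**2 + v + 6
  leading term u*v: subtract (-v)·g_1 from -u*v - 6*v**2 + v + 6 → -6*v**2 + 6
  leading term v**2: subtract (-6*v)·g_2 from -6*v**2 + 6 → 6*v + 6
  leading term v: subtract (6)·g_2 from 6*v + 6 → 0
  normal form = 0.
Since the normal form is 0, p ∈ I.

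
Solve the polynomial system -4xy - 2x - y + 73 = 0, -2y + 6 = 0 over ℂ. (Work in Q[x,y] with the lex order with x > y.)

Compute a lex Gröbner basis by Buchberger's algorithm.
f_1 = -4xy - 2x - y + 73, LT = xy.
f_2 = -2y + 6, LT = y.

S(f_1,f_2): lcm = xy. S = \tfrac{7}{2}x + \tfrac{1}{4}y - \tfrac{73}{4}.
  reduce S modulo (f_1, f_2):
  remainder \tfrac{7}{2}x - \tfrac{35}{2} ≠ 0; add h_3 = \tfrac{7}{2}x - \tfrac{35}{2} to the basis.

The other S-polynomials (S(f_1,h_3), S(f_2,h_3)) all reduce to 0 modulo the current basis, so we have a Gröbner basis.
Inter-reduce: drop elements whose leading term is divisible by another's, tail-reduce, and make monic.
Reduced Gröbner basis: {x - 5, y - 3}.

The lex basis is triangular: the last element involves only y. Solving y - 3 = 0 gives y ∈ {3}; substituting each value into the earlier elements determines the remaining variables.
  y = 3: the earlier basis element becomes x - 5 = 0, giving x = 5 — point (5, 3).

{(5, 3)}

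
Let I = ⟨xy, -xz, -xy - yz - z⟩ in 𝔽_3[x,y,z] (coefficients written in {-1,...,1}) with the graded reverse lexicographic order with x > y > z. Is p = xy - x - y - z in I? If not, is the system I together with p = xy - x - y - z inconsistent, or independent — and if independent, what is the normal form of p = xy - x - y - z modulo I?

xy - x - y - z is independent of I; its normal form modulo I is -x - y - z.

First compute the reduced Gröbner basis of I by Buchberger's algorithm.
f_1 = xy, LT = xy.
f_2 = -xz, LT = xz.
f_3 = -xy - yz - z, LT = xy.

S(f_1,f_2): lcm = xyz. S = 0.
  remainder 0.

S(f_1,f_3): lcm = xy. S = -yz - z.
  leading term yz: no divisor's leading term divides it; move -yz to the remainder.
  leading term z: no divisor's leading term divides it; move -z to the remainder.
  remainder -yz - z ≠ 0; add h_4 = -yz - z to the basis.

S(f_2,f_3): lcm = xyz. S = -yz² - z².
  leading term yz²: subtract (z)·h_4 from -yz² - z² → 0
  remainder 0.

S(f_1,h_4): lcm = xyz. S = -xz.
  leading term xz: subtract (1)·f_2 from -xz → 0
  remainder 0.

S(f_2,h_4): lcm = xyz. S = -xz.
  leading term xz: subtract (1)·f_2 from -xz → 0
  remainder 0.

S(f_3,h_4): lcm = xyz. S = yz² - xz + z².
  leading term yz²: subtract (-z)·h_4 from yz² - xz + z² → -xz
  leading term xz: subtract (1)·f_2 from -xz → 0
  remainder 0.

Every S-polynomial of the final basis reduces to 0, so we have a Gröbner basis.
Inter-reduce: drop elements whose leading term is divisible by another's, tail-reduce, and make monic.
Reduced Gröbner basis: {xy, xz, yz + z}.
Label its elements g_1 = xy, g_2 = xz, g_3 = yz + z.

Reduce p = xy - x - y - z modulo G:
  leading term xy: subtract (1)·g_1 from xy - x - y - z → -x - y - z
  leading term x: no divisor's leading term divides it; move -x to the remainder.
  leading term y: no divisor's leading term divides it; move -y to the remainder.
  leading term z: no divisor's leading term divides it; move -z to the remainder.
  normal form = -x - y - z.
The normal form is nonzero, so p ∉ I. Since p minus its normal form lies in I, I + (p) = I + (r) where r = -x - y - z; decide whether this ideal is the whole ring.
Run Buchberger on G together with r (pairs among the g_i already reduce to 0 since G is a Gröbner basis):
g_1 = xy, LT = xy.
g_2 = xz, LT = xz.
g_3 = yz + z, LT = yz.
r = -x - y - z, LT = x.

S(g_1,g_2): lcm = xyz. S = 0.
  remainder 0.

S(g_1,g_3): lcm = xyz. S = -xz.
  leading term xz: subtract (-1)·g_2 from -xz → 0
  remainder 0.

S(g_1,r): lcm = xy. S = -y² - yz.
  leading term y²: no divisor's leading term divides it; move -y² to the remainder.
  leading term yz: subtract (-1)·g_3 from -yz → z
  leading term z: no divisor's leading term divides it; move z to the remainder.
  remainder -y² + z ≠ 0; add m_5 = -y² + z to the basis.

S(g_2,g_3): lcm = xyz. S = -xz.
  leading term xz: subtract (-1)·g_2 from -xz → 0
  remainder 0.

S(g_2,r): lcm = xz. S = -yz - z².
  leading term yz: subtract (-1)·g_3 from -yz - z² → -z² + z
  leading term z²: no divisor's leading term divides it; move -z² to the remainder.
  leading term z: no divisor's leading term divides it; move z to the remainder.
  remainder -z² + z ≠ 0; add m_6 = -z² + z to the basis.

S(g_3,r): leading monomials are coprime, so the S-polynomial reduces to 0 (Buchberger's first criterion).
S(g_1,m_5): lcm = xy². S = xz.
  leading term xz: subtract (1)·g_2 from xz → 0
  remainder 0.

S(g_2,m_5): leading monomials are coprime, so the S-polynomial reduces to 0 (Buchberger's first criterion).
S(g_3,m_5): lcm = y²z. S = yz + z².
  leading term yz: subtract (1)·g_3 from yz + z² → z² - z
  leading term z²: subtract (-1)·m_6 from z² - z → 0
  remainder 0.

S(r,m_5): leading monomials are coprime, so the S-polynomial reduces to 0 (Buchberger's first criterion).
S(g_1,m_6): leading monomials are coprime, so the S-polynomial reduces to 0 (Buchberger's first criterion).
S(g_2,m_6): lcm = xz². S = xz.
  leading term xz: subtract (1)·g_2 from xz → 0
  remainder 0.

S(g_3,m_6): lcm = yz². S = yz + z².
  leading term yz: subtract (1)·g_3 from yz + z² → z² - z
  leading term z²: subtract (-1)·m_6 from z² - z → 0
  remainder 0.

S(r,m_6): leading monomials are coprime, so the S-polynomial reduces to 0 (Buchberger's first criterion).
S(m_5,m_6): leading monomials are coprime, so the S-polynomial reduces to 0 (Buchberger's first criterion).
Every S-polynomial of the final basis reduces to 0, so we have a Gröbner basis.
Inter-reduce: drop elements whose leading term is divisible by another's, tail-reduce, and make monic.
Reduced Gröbner basis: {y² - z, yz + z, z² - z, x + y + z}.
The reduced Gröbner basis of I + (p) is {y² - z, yz + z, z² - z, x + y + z} ≠ {1}, a proper ideal, so the enlarged system stays consistent: p is independent of I, with normal form -x - y - z.

The remainder on division by a Gröbner basis is unique — it is the normal form.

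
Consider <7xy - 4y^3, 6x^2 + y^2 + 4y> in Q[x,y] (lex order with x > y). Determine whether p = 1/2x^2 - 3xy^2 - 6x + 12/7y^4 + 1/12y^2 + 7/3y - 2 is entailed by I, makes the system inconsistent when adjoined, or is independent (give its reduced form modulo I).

First compute the reduced Gröbner basis of I by Buchberger's algorithm.
f_1 = 7xy - 4y^3, LT = xy.
f_2 = 6x^2 + y^2 + 4y, LT = x^2.

S(f_1,f_2): lcm = x^2y. S = -4/7xy^3 - 1/6y^3 - 2/3y^2.
  leading term xy^3: subtract (-4/49y^2)·f_1 from -4/7xy^3 - 1/6y^3 - 2/3y^2 → -16/49y^5 - 1/6y^3 - 2/3y^2
  leading term y^5: no divisor's leading term divides it; move -16/49y^5 to the remainder.
  leading term y^3: no divisor's leading term divides it; move -1/6y^3 to the remainder.
  leading term y^2: no divisor's leading term divides it; move -2/3y^2 to the remainder.
  remainder -16/49y^5 - 1/6y^3 - 2/3y^2 ≠ 0; add h_3 = -16/49y^5 - 1/6y^3 - 2/3y^2 to the basis.

The other S-polynomials (S(f_1,h_3), S(f_2,h_3)) all reduce to 0 modulo the current basis, so we have a Gröbner basis.
Inter-reduce: drop elements whose leading term is divisible by another's, tail-reduce, and make monic.
Reduced Gröbner basis: {x^2 + 1/6y^2 + 2/3y, xy - 4/7y^3, y^5 + 49/96y^3 + 49/24y^2}.
Label its elements g_1 = x^2 + 1/6y^2 + 2/3y, g_2 = xy - 4/7y^3, g_3 = y^5 + 49/96y^3 + 49/24y^2.

Reduce p = 1/2x^2 - 3xy^2 - 6x + 12/7y^4 + 1/12y^2 + 7/3y - 2 modulo G:
  leading term x^2: subtract (1/2)·g_1 from 1/2x^2 - 3xy^2 - 6x + 12/7y^4 + 1/12y^2 + 7/3y - 2 → -3xy^2 - 6x + 12/7y^4 + 2y - 2
  leading term xy^2: subtract (-3y)·g_2 from -3xy^2 - 6x + 12/7y^4 + 2y - 2 → -6x + 2y - 2
  leading term x: no divisor's leading term divides it; move -6x to the remainder.
  leading term y: no divisor's leading term divides it; move 2y to the remainder.
  leading term 1: no divisor's leading term divides it; move -2 to the remainder.
  normal form = -6x + 2y - 2.
The normal form is nonzero, so p ∉ I. Since p minus its normal form lies in I, I + (p) = I + (r) where r = -6x + 2y - 2; decide whether this ideal is the whole ring.
Run Buchberger on G together with r (pairs among the g_i already reduce to 0 since G is a Gröbner basis):
g_1 = x^2 + 1/6y^2 + 2/3y, LT = x^2.
g_2 = xy - 4/7y^3, LT = xy.
g_3 = y^5 + 49/96y^3 + 49/24y^2, LT = y^5.
r = -6x + 2y - 2, LT = x.

S(g_1,r): lcm = x^2. S = 1/3xy - 1/3x + 1/6y^2 + 2/3y.
  leading term xy: subtract (1/3)·g_2 from 1/3xy - 1/3x + 1/6y^2 + 2/3y → -1/3x + 4/21y^3 + 1/6y^2 + 2/3y
  leading term x: subtract (1/18)·r from -1/3x + 4/21y^3 + 1/6y^2 + 2/3y → 4/21y^3 + 1/6y^2 + 5/9y + 1/9
  leading term y^3: no divisor's leading term divides it; move 4/21y^3 to the remainder.
  leading term y^2: no divisor's leading term divides it; move 1/6y^2 to the remainder.
  leading term y: no divisor's leading term divides it; move 5/9y to the remainder.
  leading term 1: no divisor's leading term divides it; move 1/9 to the remainder.
  remainder 4/21y^3 + 1/6y^2 + 5/9y + 1/9 ≠ 0; add m_5 = 4/21y^3 + 1/6y^2 + 5/9y + 1/9 to the basis.

S(g_2,r): lcm = xy. S = -4/7y^3 + 1/3y^2 - 1/3y.
  leading term y^3: subtract (-3)·m_5 from -4/7y^3 + 1/3y^2 - 1/3y → 5/6y^2 + 4/3y + 1/3
  leading term y^2: no divisor's leading term divides it; move 5/6y^2 to the remainder.
  leading term y: no divisor's leading term divides it; move 4/3y to the remainder.
  leading term 1: no divisor's leading term divides it; move 1/3 to the remainder.
  remainder 5/6y^2 + 4/3y + 1/3 ≠ 0; add m_6 = 5/6y^2 + 4/3y + 1/3 to the basis.

S(g_2,m_5): lcm = xy^3. S = -7/8xy^2 - 35/12xy - 7/12x - 4/7y^5.
  leading term xy^2: subtract (-7/8y)·g_2 from -7/8xy^2 - 35/12xy - 7/12x - 4/7y^5 → -35/12xy - 7/12x - 4/7y^5 - 1/2y^4
  leading term xy: subtract (-35/12)·g_2 from -35/12xy - 7/12x - 4/7y^5 - 1/2y^4 → -7/12x - 4/7y^5 - 1/2y^4 - 5/3y^3
  leading term x: subtract (7/72)·r from -7/12x - 4/7y^5 - 1/2y^4 - 5/3y^3 → -4/7y^5 - 1/2y^4 - 5/3y^3 - 7/36y + 7/36
  leading term y^5: subtract (-4/7)·g_3 from -4/7y^5 - 1/2y^4 - 5/3y^3 - 7/36y + 7/36 → -1/2y^4 - 11/8y^3 + 7/6y^2 - 7/36y + 7/36
  leading term y^4: subtract (-21/8y)·m_5 from -1/2y^4 - 11/8y^3 + 7/6y^2 - 7/36y + 7/36 → -15/16y^3 + 21/8y^2 + 7/72y + 7/36
  leading term y^3: subtract (-315/64)·m_5 from -15/16y^3 + 21/8y^2 + 7/72y + 7/36 → 441/128y^2 + 1631/576y + 427/576
  leading term y^2: subtract (1323/320)·m_6 from 441/128y^2 + 1631/576y + 427/576 → -7721/2880y - 917/1440
  leading term y: no divisor's leading term divides it; move -7721/2880y to the remainder.
  leading term 1: no divisor's leading term divides it; move -917/1440 to the remainder.
  remainder -7721/2880y - 917/1440 ≠ 0; add m_7 = -7721/2880y - 917/1440 to the basis.

S(g_3,m_5): lcm = y^5. S = -7/8y^4 - 77/32y^3 + 35/24y^2.
  leading term y^4: subtract (-147/32y)·m_5 from -7/8y^4 - 77/32y^3 + 35/24y^2 → -105/64y^3 + 385/96y^2 + 49/96y
  leading term y^3: subtract (-2205/256)·m_5 from -105/64y^3 + 385/96y^2 + 49/96y → 8365/1536y^2 + 4067/768y + 245/256
  leading term y^2: subtract (1673/256)·m_6 from 8365/1536y^2 + 4067/768y + 245/256 → -875/256y - 469/384
  leading term y: subtract (5625/4412)·m_7 from -875/256y - 469/384 → -21679/52944
  leading term 1: no divisor's leading term divides it; move -21679/52944 to the remainder.
  remainder -21679/52944 ≠ 0; add m_8 = -21679/52944 to the basis.

The other S-polynomials (S(g_1,g_2), S(g_1,g_3), S(g_2,g_3), S(g_3,r), S(g_1,m_5), S(r,m_5), S(g_1,m_6), S(g_2,m_6), S(g_3,m_6), S(r,m_6), S(m_5,m_6), S(g_1,m_7), S(g_2,m_7), S(g_3,m_7), S(r,m_7), S(m_5,m_7), S(m_6,m_7), S(g_1,m_8), S(g_2,m_8), S(g_3,m_8), S(r,m_8), S(m_5,m_8), S(m_6,m_8), S(m_7,m_8)) all reduce to 0 modulo the current basis, so we have a Gröbner basis.
Inter-reduce: drop elements whose leading term is divisible by another's, tail-reduce, and make monic.
Reduced Gröbner basis: {1}.
The reduced Gröbner basis of I + (p) is {1}: the ideal is the whole ring, so the enlarged system has no common solution — adjoining p is inconsistent.

Adjoining 1/2x^2 - 3xy^2 - 6x + 12/7y^4 + 1/12y^2 + 7/3y - 2 makes the ideal the whole ring: the system is inconsistent.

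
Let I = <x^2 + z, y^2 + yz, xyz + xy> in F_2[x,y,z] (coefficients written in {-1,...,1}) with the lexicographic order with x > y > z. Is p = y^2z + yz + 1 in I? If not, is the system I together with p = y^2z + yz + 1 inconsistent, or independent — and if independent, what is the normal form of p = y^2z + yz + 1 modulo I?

First compute the reduced Gröbner basis of I by Buchberger's algorithm.
f_1 = x^2 + z, LT = x^2.
f_2 = y^2 + yz, LT = y^2.
f_3 = xyz + xy, LT = xyz.

S(f_1,f_3): lcm = x^2yz. S = x^2y + yz^2.
  leading term x^2y: subtract (y)·f_1 from x^2y + yz^2 → yz^2 + yz
  leading term yz^2: no divisor's leading term divides it; move yz^2 to the remainder.
  leading term yz: no divisor's leading term divides it; move yz to the remainder.
  remainder yz^2 + yz ≠ 0; add h_4 = yz^2 + yz to the basis.

The other S-polynomials (S(f_1,f_2), S(f_2,f_3), S(f_1,h_4), S(f_2,h_4), S(f_3,h_4)) all reduce to 0 modulo the current basis, so we have a Gröbner basis.
Inter-reduce: drop elements whose leading term is divisible by another's, tail-reduce, and make monic.
Reduced Gröbner basis: {x^2 + z, xyz + xy, y^2 + yz, yz^2 + yz}.
Label its elements g_1 = x^2 + z, g_2 = xyz + xy, g_3 = y^2 + yz, g_4 = yz^2 + yz.

Reduce p = y^2z + yz + 1 modulo G:
  leading term y^2z: subtract (z)·g_3 from y^2z + yz + 1 → yz^2 + yz + 1
  leading term yz^2: subtract (1)·g_4 from yz^2 + yz + 1 → 1
  leading term 1: no divisor's leading term divides it; move 1 to the remainder.
  normal form = 1.
The normal form is nonzero, so p ∉ I. Since p minus its normal form lies in I, I + (p) = I + (r) where r = 1; decide whether this ideal is the whole ring.
Here r = 1 is a nonzero constant, hence a unit: 1 ∈ I + (p), the Gröbner basis of I + (p) is {1}, and the enlarged system has no common solution — adjoining p is inconsistent.

Adjoining y^2z + yz + 1 makes the ideal the whole ring: the system is inconsistent.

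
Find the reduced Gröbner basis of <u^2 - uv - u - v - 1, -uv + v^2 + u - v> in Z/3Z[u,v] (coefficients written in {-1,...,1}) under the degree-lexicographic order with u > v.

The reduced Gröbner basis is the canonical form of the ideal for this ordering.

f_1 = u^2 - uv - u - v - 1, LT = u^2.
f_2 = -uv + v^2 + u - v, LT = uv.

S(f_1,f_2): lcm = u^2v. S = u^2 + uv - v^2 - v.
  leading term u^2: subtract (1)·f_1 from u^2 + uv - v^2 - v → -uv - v^2 + u + 1
  leading term uv: subtract (1)·f_2 from -uv - v^2 + u + 1 → v^2 + v + 1
  leading term v^2: no divisor's leading term divides it; move v^2 to the remainder.
  leading term v: no divisor's leading term divides it; move v to the remainder.
  leading term 1: no divisor's leading term divides it; move 1 to the remainder.
  remainder v^2 + v + 1 ≠ 0; add g_3 = v^2 + v + 1 to the basis.

The other S-polynomials (S(f_1,g_3), S(f_2,g_3)) all reduce to 0 modulo the current basis, so we have a Gröbner basis.

G = {u^2 + u + v, uv - u - v + 1, v^2 + v + 1}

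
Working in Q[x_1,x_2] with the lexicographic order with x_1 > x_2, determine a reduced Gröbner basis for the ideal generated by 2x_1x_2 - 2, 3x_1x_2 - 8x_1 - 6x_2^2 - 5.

f_1 = 2x_1x_2 - 2, LT = x_1x_2.
f_2 = 3x_1x_2 - 8x_1 - 6x_2^2 - 5, LT = x_1x_2.

S(f_1,f_2): lcm = x_1x_2. S = 8/3x_1 + 2x_2^2 + 2/3.
  leading term x_1: no divisor's leading term divides it; move 8/3x_1 to the remainder.
  leading term x_2^2: no divisor's leading term divides it; move 2x_2^2 to the remainder.
  leading term 1: no divisor's leading term divides it; move 2/3 to the remainder.
  remainder 8/3x_1 + 2x_2^2 + 2/3 ≠ 0; add g_3 = 8/3x_1 + 2x_2^2 + 2/3 to the basis.

S(f_1,g_3): lcm = x_1x_2. S = -3/4x_2^3 - 1/4x_2 - 1.
  leading term x_2^3: no divisor's leading term divides it; move -3/4x_2^3 to the remainder.
  leading term x_2: no divisor's leading term divides it; move -1/4x_2 to the remainder.
  leading term 1: no divisor's leading term divides it; move -1 to the remainder.
  remainder -3/4x_2^3 - 1/4x_2 - 1 ≠ 0; add g_4 = -3/4x_2^3 - 1/4x_2 - 1 to the basis.

S(f_2,g_3): lcm = x_1x_2. S = -8/3x_1 - 3/4x_2^3 - 2x_2^2 - 1/4x_2 - 5/3.
  leading term x_1: subtract (-1)·g_3 from -8/3x_1 - 3/4x_2^3 - 2x_2^2 - 1/4x_2 - 5/3 → -3/4x_2^3 - 1/4x_2 - 1
  leading term x_2^3: subtract (1)·g_4 from -3/4x_2^3 - 1/4x_2 - 1 → 0
  remainder 0.

S(f_1,g_4): lcm = x_1x_2^3. S = -1/3x_1x_2 - 4/3x_1 - x_2^2.
  leading term x_1x_2: subtract (-1/6)·f_1 from -1/3x_1x_2 - 4/3x_1 - x_2^2 → -4/3x_1 - x_2^2 - 1/3
  leading term x_1: subtract (-1/2)·g_3 from -4/3x_1 - x_2^2 - 1/3 → 0
  remainder 0.

S(f_2,g_4): lcm = x_1x_2^3. S = -8/3x_1x_2^2 - 1/3x_1x_2 - 4/3x_1 - 2x_2^4 - 5/3x_2^2.
  leading term x_1x_2^2: subtract (-4/3x_2)·f_1 from -8/3x_1x_2^2 - 1/3x_1x_2 - 4/3x_1 - 2x_2^4 - 5/3x_2^2 → -1/3x_1x_2 - 4/3x_1 - 2x_2^4 - 5/3x_2^2 - 8/3x_2
  leading term x_1x_2: subtract (-1/6)·f_1 from -1/3x_1x_2 - 4/3x_1 - 2x_2^4 - 5/3x_2^2 - 8/3x_2 → -4/3x_1 - 2x_2^4 - 5/3x_2^2 - 8/3x_2 - 1/3
  leading term x_1: subtract (-1/2)·g_3 from -4/3x_1 - 2x_2^4 - 5/3x_2^2 - 8/3x_2 - 1/3 → -2x_2^4 - 2/3x_2^2 - 8/3x_2
  leading term x_2^4: subtract (8/3x_2)·g_4 from -2x_2^4 - 2/3x_2^2 - 8/3x_2 → 0
  remainder 0.

S(g_3,g_4): leading monomials are coprime, so the S-polynomial reduces to 0 (Buchberger's first criterion).
Every S-polynomial of the final basis reduces to 0, so we have a Gröbner basis.
Inter-reduce: drop elements whose leading term is divisible by another's, tail-reduce, and make monic.

G = {x_1 + 3/4x_2^2 + 1/4, x_2^3 + 1/3x_2 + 4/3}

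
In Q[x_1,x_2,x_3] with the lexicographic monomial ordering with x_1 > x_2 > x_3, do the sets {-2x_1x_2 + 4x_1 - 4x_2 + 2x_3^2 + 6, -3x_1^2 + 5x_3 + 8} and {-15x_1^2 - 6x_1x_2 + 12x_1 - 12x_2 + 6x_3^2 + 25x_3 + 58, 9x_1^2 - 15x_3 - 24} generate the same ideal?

Two ideals are equal iff their reduced Gröbner bases coincide (the reduced basis is unique for a fixed ordering).
Buchberger on the first generating set:
f_1 = -2x_1x_2 + 4x_1 - 4x_2 + 2x_3^2 + 6, LT = x_1x_2.
f_2 = -3x_1^2 + 5x_3 + 8, LT = x_1^2.

S(f_1,f_2): lcm = x_1^2x_2. S = -2x_1^2 + 2x_1x_2 - x_1x_3^2 - 3x_1 + 5/3x_2x_3 + 8/3x_2.
  reduce S modulo (f_1, f_2):
  remainder -x_1x_3^2 + x_1 + 5/3x_2x_3 - 4/3x_2 + 2x_3^2 - 10/3x_3 + 2/3 ≠ 0; add g_3 = -x_1x_3^2 + x_1 + 5/3x_2x_3 - 4/3x_2 + 2x_3^2 - 10/3x_3 + 2/3 to the basis.

S(f_1,g_3): lcm = x_1x_2x_3^2. S = x_1x_2 - 2x_1x_3^2 + 5/3x_2^2x_3 - 4/3x_2^2 + 4x_2x_3^2 - 10/3x_2x_3 + 2/3x_2 - x_3^4 - 3x_3^2.
  reduce S modulo (f_1, f_2, g_3):
  remainder 5/3x_2^2x_3 - 4/3x_2^2 + 4x_2x_3^2 - 20/3x_2x_3 + 4/3x_2 - x_3^4 - 6x_3^2 + 20/3x_3 + 5/3 ≠ 0; add g_4 = 5/3x_2^2x_3 - 4/3x_2^2 + 4x_2x_3^2 - 20/3x_2x_3 + 4/3x_2 - x_3^4 - 6x_3^2 + 20/3x_3 + 5/3 to the basis.

The other S-polynomials (S(f_2,g_3), S(f_1,g_4), S(f_2,g_4), S(g_3,g_4)) all reduce to 0 modulo the current basis, so we have a Gröbner basis.
Inter-reduce: drop elements whose leading term is divisible by another's, tail-reduce, and make monic.
Reduced Gröbner basis: {x_1^2 - 5/3x_3 - 8/3, x_1x_2 - 2x_1 + 2x_2 - x_3^2 - 3, x_1x_3^2 - x_1 - 5/3x_2x_3 + 4/3x_2 - 2x_3^2 + 10/3x_3 - 2/3, x_2^2x_3 - 4/5x_2^2 + 12/5x_2x_3^2 - 4x_2x_3 + 4/5x_2 - 3/5x_3^4 - 18/5x_3^2 + 4x_3 + 1}.

Buchberger on the second generating set:
h_1 = -15x_1^2 - 6x_1x_2 + 12x_1 - 12x_2 + 6x_3^2 + 25x_3 + 58, LT = x_1^2.
h_2 = 9x_1^2 - 15x_3 - 24, LT = x_1^2.

S(h_1,h_2): lcm = x_1^2. S = 2/5x_1x_2 - 4/5x_1 + 4/5x_2 - 2/5x_3^2 - 6/5.
  reduce S modulo (h_1, h_2):
  remainder 2/5x_1x_2 - 4/5x_1 + 4/5x_2 - 2/5x_3^2 - 6/5 ≠ 0; add k_3 = 2/5x_1x_2 - 4/5x_1 + 4/5x_2 - 2/5x_3^2 - 6/5 to the basis.

S(h_1,k_3): lcm = x_1^2x_2. S = 2x_1^2 + 2/5x_1x_2^2 - 14/5x_1x_2 + x_1x_3^2 + 3x_1 + 4/5x_2^2 - 2/5x_2x_3^2 - 5/3x_2x_3 - 58/15x_2.
  reduce S modulo (h_1, h_2, k_3):
  remainder x_1x_3^2 - x_1 - 5/3x_2x_3 + 4/3x_2 - 2x_3^2 + 10/3x_3 - 2/3 ≠ 0; add k_4 = x_1x_3^2 - x_1 - 5/3x_2x_3 + 4/3x_2 - 2x_3^2 + 10/3x_3 - 2/3 to the basis.

S(k_3,k_4): lcm = x_1x_2x_3^2. S = x_1x_2 - 2x_1x_3^2 + 5/3x_2^2x_3 - 4/3x_2^2 + 4x_2x_3^2 - 10/3x_2x_3 + 2/3x_2 - x_3^4 - 3x_3^2.
  reduce S modulo (h_1, h_2, k_3, k_4):
  remainder 5/3x_2^2x_3 - 4/3x_2^2 + 4x_2x_3^2 - 20/3x_2x_3 + 4/3x_2 - x_3^4 - 6x_3^2 + 20/3x_3 + 5/3 ≠ 0; add k_5 = 5/3x_2^2x_3 - 4/3x_2^2 + 4x_2x_3^2 - 20/3x_2x_3 + 4/3x_2 - x_3^4 - 6x_3^2 + 20/3x_3 + 5/3 to the basis.

The other S-polynomials (S(h_2,k_3), S(h_1,k_4), S(h_2,k_4), S(h_1,k_5), S(h_2,k_5), S(k_3,k_5), S(k_4,k_5)) all reduce to 0 modulo the current basis, so we have a Gröbner basis.
Inter-reduce: drop elements whose leading term is divisible by another's, tail-reduce, and make monic.
Reduced Gröbner basis: {x_1^2 - 5/3x_3 - 8/3, x_1x_2 - 2x_1 + 2x_2 - x_3^2 - 3, x_1x_3^2 - x_1 - 5/3x_2x_3 + 4/3x_2 - 2x_3^2 + 10/3x_3 - 2/3, x_2^2x_3 - 4/5x_2^2 + 12/5x_2x_3^2 - 4x_2x_3 + 4/5x_2 - 3/5x_3^4 - 18/5x_3^2 + 4x_3 + 1}.

Same reduced basis, so the two generating sets span the same ideal.

Yes, the ideals are equal.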